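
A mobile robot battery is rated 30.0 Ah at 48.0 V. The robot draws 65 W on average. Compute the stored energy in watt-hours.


E = capacity * V = 30.0*48.0 = 1440.0000

1440.0000 Wh


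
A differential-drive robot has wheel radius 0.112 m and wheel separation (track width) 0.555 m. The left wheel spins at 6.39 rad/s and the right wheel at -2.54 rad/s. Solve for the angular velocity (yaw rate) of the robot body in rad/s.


omega = r*(wR - wL)/L = 0.112*(-2.54 - (6.39))/0.555 = -1.8021

-1.8021 rad/s


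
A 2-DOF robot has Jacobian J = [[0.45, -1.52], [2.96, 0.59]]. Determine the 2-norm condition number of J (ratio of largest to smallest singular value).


JJ^T eigenvalues: trace(JJ^T) = 11.6226, det(JJ^T) = det(J)^2 = 22.70236609
s_max^2 = (11.6226 + sqrt(44.27536640))/2 = 9.13828687
s_min^2 = (11.6226 - sqrt(44.27536640))/2 = 2.48431313
kappa = s_max/s_min = sqrt(9.13828687/2.48431313) = 1.9179

1.9179


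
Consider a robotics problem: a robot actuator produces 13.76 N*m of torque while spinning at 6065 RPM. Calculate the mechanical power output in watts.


omega = 6065 * 2*pi/60 = 635.125315 rad/s
P = tau * omega = 13.76 * 635.125315 = 8739.3243

8739.3243 W


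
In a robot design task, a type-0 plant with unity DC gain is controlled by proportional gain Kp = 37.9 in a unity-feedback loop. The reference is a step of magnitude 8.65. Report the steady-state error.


e_ss = R/(1 + Kp) = 8.65/(1 + 37.9) = 8.65/38.9000 = 0.2224

0.2224


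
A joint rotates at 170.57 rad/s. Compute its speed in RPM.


RPM = 170.57 * 60/(2*pi) = 1628.8235

1628.8235 RPM


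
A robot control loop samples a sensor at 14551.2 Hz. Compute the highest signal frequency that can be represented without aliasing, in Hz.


f_max = f_s/2 = 14551.2/2 = 7275.6000

7275.6000 Hz


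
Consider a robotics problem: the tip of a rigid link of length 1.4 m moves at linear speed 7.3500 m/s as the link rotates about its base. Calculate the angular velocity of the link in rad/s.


omega = v / L = 7.3500 / 1.4 = 5.2500

5.2500 rad/s


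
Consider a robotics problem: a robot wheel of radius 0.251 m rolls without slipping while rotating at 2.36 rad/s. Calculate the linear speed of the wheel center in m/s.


v = omega * r = 2.36 * 0.251 = 0.5924

0.5924 m/s


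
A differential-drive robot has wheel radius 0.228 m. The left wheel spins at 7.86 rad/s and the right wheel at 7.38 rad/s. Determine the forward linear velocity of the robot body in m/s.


v = r*(wR + wL)/2 = 0.228*(7.38 + 7.86)/2 = 1.7374

1.7374 m/s


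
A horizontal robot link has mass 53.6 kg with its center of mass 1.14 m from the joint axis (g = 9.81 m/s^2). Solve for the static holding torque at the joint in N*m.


tau = m*g*L = 53.6 * 9.81 * 1.14 = 599.4302

599.4302 N*m


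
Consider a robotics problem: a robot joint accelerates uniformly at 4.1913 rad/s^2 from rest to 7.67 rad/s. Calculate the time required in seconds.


t = delta_omega / alpha = 7.67 / 4.1913 = 1.8300

1.8300 s


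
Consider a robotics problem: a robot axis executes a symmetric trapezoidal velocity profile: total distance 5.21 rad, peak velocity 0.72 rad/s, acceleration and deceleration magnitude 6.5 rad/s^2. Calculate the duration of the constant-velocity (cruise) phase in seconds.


t_acc = v/a = 0.110769 s, d_acc = v^2/(2a) = 0.039877 rad each
d_cruise = 5.21 - 2*0.039877 = 5.130246 rad
t_cruise = d_cruise/v = 5.130246/0.72 = 7.1253

7.1253 s


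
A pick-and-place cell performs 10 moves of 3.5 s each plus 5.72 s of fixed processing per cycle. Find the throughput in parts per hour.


T_cycle = 10*3.5 + 5.72 = 40.7200 s
rate = 3600/T = 88.4086

88.4086 parts/hour


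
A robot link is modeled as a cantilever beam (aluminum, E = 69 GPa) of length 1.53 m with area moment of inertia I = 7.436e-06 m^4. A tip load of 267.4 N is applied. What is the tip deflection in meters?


delta = F*L^3/(3*E*I) = 267.4*1.53^3/(3*6.900e+10*7.436e-06)
      = 957.7136898/1539252 = 6.2219e-04

6.2219e-04 m


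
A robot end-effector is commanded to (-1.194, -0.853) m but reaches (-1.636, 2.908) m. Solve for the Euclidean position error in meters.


dx = -1.636 - (-1.194) = -0.4420, dy = 2.908 - (-0.853) = 3.7610
err = sqrt(0.195364 + 14.145121) = 3.7869

3.7869 m


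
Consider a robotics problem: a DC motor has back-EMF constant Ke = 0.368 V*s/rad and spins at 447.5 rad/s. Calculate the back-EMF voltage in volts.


V_emf = Ke * omega = 0.368*447.5 = 164.6800

164.6800 V


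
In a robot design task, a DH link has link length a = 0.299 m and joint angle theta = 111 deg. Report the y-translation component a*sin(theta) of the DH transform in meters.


a*sin(theta) = 0.299*sin(111 deg) = 0.2791

0.2791 m


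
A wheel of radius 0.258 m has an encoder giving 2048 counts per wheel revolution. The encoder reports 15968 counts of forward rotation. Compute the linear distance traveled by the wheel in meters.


revs = 15968/2048 = 7.796875
d = revs * 2*pi*r = 7.796875 * 2*pi*0.258 = 12.6392

12.6392 m


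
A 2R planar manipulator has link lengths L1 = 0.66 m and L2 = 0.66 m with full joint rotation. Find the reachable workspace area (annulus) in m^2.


r_max = L1 + L2 = 1.3200, r_min = |L1 - L2| = 0
A = pi*(r_max^2 - r_min^2) = pi*(1.7424 - 0) = 5.4739

5.4739 m^2


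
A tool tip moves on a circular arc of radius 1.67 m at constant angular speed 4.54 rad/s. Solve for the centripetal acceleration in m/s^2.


a_c = omega^2 * r = 4.54^2 * 1.67 = 34.4214

34.4214 m/s^2


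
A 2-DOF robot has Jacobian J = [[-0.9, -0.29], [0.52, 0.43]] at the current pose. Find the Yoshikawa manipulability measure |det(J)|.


det(J) = -0.9*0.43 - (-0.29)*(0.52) = -0.2362
|det(J)| = 0.2362

0.2362


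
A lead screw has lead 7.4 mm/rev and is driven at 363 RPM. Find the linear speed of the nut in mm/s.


v = lead * (RPM/60) = 7.4*363/60 = 44.7700

44.7700 mm/s


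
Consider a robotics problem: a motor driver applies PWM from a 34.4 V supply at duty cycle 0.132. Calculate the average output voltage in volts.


V_avg = V_supply * D = 34.4*0.132 = 4.5408

4.5408 V


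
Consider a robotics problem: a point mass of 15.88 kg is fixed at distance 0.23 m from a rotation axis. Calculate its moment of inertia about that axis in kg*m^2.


I = m*r^2 = 15.88*0.23^2 = 0.8401

0.8401 kg*m^2


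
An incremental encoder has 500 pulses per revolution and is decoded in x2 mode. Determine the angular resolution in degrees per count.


resolution = 360 / (PPR * 2) = 360 / 1000 = 0.3600

0.3600 degrees


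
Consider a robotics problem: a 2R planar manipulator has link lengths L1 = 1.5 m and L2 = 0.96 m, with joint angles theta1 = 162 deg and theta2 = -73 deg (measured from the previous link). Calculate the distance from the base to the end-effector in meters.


x = L1*cos(th1) + L2*cos(th1+th2) = -1.409830
y = L1*sin(th1) + L2*sin(th1+th2) = 1.423379
d = sqrt(x^2 + y^2) = sqrt(1.987621 + 2.026008) = 2.0034

2.0034 m


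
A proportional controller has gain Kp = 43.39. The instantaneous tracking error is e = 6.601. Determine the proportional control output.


u_P = Kp * e = 43.39 * 6.601 = 286.4174

286.4174


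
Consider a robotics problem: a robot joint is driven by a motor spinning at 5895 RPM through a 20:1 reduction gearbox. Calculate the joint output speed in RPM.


omega_joint = omega_motor / N = 5895 / 20 = 294.7500

294.7500 RPM


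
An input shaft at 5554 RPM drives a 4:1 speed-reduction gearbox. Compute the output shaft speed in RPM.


omega_out = omega_in / N = 5554 / 4 = 1388.5000

1388.5000 RPM


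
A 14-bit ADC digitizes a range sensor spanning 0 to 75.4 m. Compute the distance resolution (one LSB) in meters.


res = range / 2^n = 75.4/2^14 = 75.4/16384 = 0.0046

0.0046 m


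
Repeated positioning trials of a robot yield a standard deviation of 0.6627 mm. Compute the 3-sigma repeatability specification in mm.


repeatability = 3*sigma = 3*0.6627 = 1.9881

1.9881 mm


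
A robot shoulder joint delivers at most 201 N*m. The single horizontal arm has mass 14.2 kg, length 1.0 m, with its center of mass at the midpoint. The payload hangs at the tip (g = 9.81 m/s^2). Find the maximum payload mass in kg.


tau_arm = m_arm*g*(L/2) = 14.2*9.81*1.0/2 = 69.6510 N*m
tau_payload = tau_max - tau_arm = 201 - 69.6510 = 131.3490
m_payload = tau_payload / (g*L) = 131.3490 / (9.81*1.0) = 13.3893

13.3893 kg


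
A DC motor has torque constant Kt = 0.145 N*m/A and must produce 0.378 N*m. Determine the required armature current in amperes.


I = tau / Kt = 0.378/0.145 = 2.6069

2.6069 A


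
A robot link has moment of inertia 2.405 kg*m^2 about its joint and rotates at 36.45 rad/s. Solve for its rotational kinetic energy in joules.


KE = (1/2)*I*omega^2 = 0.5*2.405*36.45^2 = 1597.6445

1597.6445 J


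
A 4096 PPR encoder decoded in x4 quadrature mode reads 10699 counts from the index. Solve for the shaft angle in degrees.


angle = counts * 360 / (PPR*4) = 10699 * 360 / 16384 = 235.0854

235.0854 degrees


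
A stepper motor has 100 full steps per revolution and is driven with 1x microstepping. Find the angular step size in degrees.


step = 360/(100*1) = 360/100 = 3.6000

3.6000 degrees


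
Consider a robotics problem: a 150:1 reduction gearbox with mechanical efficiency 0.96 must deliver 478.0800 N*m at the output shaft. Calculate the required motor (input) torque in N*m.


tau_in = tau_out / (N * eta) = 478.0800 / (150 * 0.96) = 3.3200

3.3200 N*m


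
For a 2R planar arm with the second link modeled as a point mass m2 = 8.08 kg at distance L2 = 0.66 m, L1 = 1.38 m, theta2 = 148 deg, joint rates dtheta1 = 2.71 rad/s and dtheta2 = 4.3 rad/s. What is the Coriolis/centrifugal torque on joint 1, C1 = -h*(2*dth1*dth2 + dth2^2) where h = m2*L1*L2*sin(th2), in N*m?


h = m2*L1*L2*sin(th2) = 8.08*1.38*0.66*sin(148 deg) = 3.899816
C1 = -h*(2*2.71*4.3 + 4.3^2) = -3.899816*41.7960 = -162.9967

-162.9967 N*m


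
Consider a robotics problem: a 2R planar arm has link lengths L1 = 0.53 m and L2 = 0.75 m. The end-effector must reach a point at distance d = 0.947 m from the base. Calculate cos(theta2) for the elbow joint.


cos(th2) = (d^2 - L1^2 - L2^2)/(2*L1*L2) = (0.947^2 - 0.53^2 - 0.75^2)/(2*0.53*0.75) = 0.0672

0.0672


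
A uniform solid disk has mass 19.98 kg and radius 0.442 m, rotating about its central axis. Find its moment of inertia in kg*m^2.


I = (1/2)*m*R^2 = 0.5*19.98*0.442^2 = 1.9517

1.9517 kg*m^2


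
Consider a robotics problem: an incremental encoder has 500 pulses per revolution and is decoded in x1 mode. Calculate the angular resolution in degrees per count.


resolution = 360 / (PPR * 1) = 360 / 500 = 0.7200

0.7200 degrees


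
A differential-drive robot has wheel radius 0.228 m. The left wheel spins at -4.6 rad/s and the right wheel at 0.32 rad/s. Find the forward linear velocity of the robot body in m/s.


v = r*(wR + wL)/2 = 0.228*(0.32 + -4.6)/2 = -0.4879

-0.4879 m/s


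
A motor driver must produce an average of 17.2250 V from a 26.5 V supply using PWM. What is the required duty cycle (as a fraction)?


D = V_avg/V_supply = 17.2250/26.5 = 0.6500

0.6500


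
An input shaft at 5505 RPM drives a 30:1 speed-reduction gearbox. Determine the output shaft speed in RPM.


omega_out = omega_in / N = 5505 / 30 = 183.5000

183.5000 RPM


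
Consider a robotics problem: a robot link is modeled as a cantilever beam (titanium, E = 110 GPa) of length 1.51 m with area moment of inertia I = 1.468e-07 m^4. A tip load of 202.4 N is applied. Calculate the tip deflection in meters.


delta = F*L^3/(3*E*I) = 202.4*1.51^3/(3*1.100e+11*1.468e-07)
      = 696.8532824/48444 = 0.0144

0.0144 m


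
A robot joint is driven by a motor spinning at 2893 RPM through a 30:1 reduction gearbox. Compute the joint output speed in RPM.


omega_joint = omega_motor / N = 2893 / 30 = 96.4333

96.4333 RPM


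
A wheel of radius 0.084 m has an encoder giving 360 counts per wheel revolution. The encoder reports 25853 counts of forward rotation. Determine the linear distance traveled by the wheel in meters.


revs = 25853/360 = 71.813889
d = revs * 2*pi*r = 71.813889 * 2*pi*0.084 = 37.9025

37.9025 m


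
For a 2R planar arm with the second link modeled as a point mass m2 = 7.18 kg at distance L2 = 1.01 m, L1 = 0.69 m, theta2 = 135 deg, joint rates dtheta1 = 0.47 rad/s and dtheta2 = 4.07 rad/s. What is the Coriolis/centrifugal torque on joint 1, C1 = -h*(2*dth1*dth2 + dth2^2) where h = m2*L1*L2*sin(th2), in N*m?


h = m2*L1*L2*sin(th2) = 7.18*0.69*1.01*sin(135 deg) = 3.538180
C1 = -h*(2*0.47*4.07 + 4.07^2) = -3.538180*20.3907 = -72.1460

-72.1460 N*m


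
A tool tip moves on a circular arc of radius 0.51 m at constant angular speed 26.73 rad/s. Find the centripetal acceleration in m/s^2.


a_c = omega^2 * r = 26.73^2 * 0.51 = 364.3914

364.3914 m/s^2


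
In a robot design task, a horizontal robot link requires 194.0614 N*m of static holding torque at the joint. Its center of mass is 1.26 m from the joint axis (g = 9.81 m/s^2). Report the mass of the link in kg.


m = tau / (g*L) = 194.0614 / (9.81 * 1.26) = 15.7000

15.7000 kg


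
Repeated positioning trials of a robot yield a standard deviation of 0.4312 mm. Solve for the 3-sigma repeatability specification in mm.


repeatability = 3*sigma = 3*0.4312 = 1.2936

1.2936 mm


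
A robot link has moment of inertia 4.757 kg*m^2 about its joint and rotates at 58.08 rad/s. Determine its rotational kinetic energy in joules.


KE = (1/2)*I*omega^2 = 0.5*4.757*58.08^2 = 8023.3617

8023.3617 J


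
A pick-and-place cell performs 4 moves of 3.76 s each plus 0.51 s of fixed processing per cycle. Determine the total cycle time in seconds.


T = 4*3.76 + 0.51 = 15.5500

15.5500 s


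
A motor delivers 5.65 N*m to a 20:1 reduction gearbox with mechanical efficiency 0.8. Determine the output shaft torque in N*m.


tau_out = tau_in * N * eta = 5.65 * 20 * 0.8 = 90.4000

90.4000 N*m


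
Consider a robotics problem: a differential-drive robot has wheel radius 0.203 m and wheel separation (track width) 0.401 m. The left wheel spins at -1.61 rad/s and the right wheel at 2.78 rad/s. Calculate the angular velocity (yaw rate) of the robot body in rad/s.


omega = r*(wR - wL)/L = 0.203*(2.78 - (-1.61))/0.401 = 2.2224

2.2224 rad/s


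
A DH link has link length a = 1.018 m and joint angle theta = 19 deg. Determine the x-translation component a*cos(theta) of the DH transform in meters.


a*cos(theta) = 1.018*cos(19 deg) = 0.9625

0.9625 m


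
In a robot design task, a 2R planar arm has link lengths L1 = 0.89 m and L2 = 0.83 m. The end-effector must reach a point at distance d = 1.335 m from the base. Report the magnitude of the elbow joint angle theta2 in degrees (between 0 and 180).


cos(th2) = (d^2 - L1^2 - L2^2)/(2*L1*L2) = (1.335^2 - 0.89^2 - 0.83^2)/(2*0.89*0.83) = 0.20388859
th2 = acos(0.20388859) = 78.2356 deg

78.2356 degrees


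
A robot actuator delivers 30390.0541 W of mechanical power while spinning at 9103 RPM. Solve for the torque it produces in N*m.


omega = 9103 * 2*pi/60 = 953.263931 rad/s
tau = P / omega = 30390.0541 / 953.263931 = 31.8800

31.8800 N*m


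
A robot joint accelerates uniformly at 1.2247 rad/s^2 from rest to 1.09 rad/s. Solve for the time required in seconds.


t = delta_omega / alpha = 1.09 / 1.2247 = 0.8900

0.8900 s


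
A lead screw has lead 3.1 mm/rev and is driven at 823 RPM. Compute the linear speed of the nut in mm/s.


v = lead * (RPM/60) = 3.1*823/60 = 42.5217

42.5217 mm/s


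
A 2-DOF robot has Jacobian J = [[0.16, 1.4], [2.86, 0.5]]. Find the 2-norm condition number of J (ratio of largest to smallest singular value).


JJ^T eigenvalues: trace(JJ^T) = 10.4152, det(JJ^T) = det(J)^2 = 15.39777600
s_max^2 = (10.4152 + sqrt(46.88528704))/2 = 8.63124159
s_min^2 = (10.4152 - sqrt(46.88528704))/2 = 1.78395841
kappa = s_max/s_min = sqrt(8.63124159/1.78395841) = 2.1996

2.1996


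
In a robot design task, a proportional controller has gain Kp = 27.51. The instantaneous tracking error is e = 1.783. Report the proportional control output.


u_P = Kp * e = 27.51 * 1.783 = 49.0503

49.0503


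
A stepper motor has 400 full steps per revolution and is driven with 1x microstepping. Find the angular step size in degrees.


step = 360/(400*1) = 360/400 = 0.9000

0.9000 degrees


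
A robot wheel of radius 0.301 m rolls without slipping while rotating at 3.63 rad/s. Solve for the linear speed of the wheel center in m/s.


v = omega * r = 3.63 * 0.301 = 1.0926

1.0926 m/s


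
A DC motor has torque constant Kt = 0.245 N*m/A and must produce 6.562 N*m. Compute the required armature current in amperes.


I = tau / Kt = 6.562/0.245 = 26.7837

26.7837 A


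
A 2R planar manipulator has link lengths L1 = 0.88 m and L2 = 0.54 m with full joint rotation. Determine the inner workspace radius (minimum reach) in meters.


r_min = |L1 - L2| = |0.88 - 0.54| = 0.3400

0.3400 m


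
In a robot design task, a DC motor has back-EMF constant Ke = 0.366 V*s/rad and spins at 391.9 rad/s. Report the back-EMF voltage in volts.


V_emf = Ke * omega = 0.366*391.9 = 143.4354

143.4354 V


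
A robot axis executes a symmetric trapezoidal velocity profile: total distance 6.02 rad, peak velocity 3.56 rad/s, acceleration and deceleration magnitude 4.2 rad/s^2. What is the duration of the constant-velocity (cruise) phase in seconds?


t_acc = v/a = 0.847619 s, d_acc = v^2/(2a) = 1.508762 rad each
d_cruise = 6.02 - 2*1.508762 = 3.002476 rad
t_cruise = d_cruise/v = 3.002476/3.56 = 0.8434

0.8434 s


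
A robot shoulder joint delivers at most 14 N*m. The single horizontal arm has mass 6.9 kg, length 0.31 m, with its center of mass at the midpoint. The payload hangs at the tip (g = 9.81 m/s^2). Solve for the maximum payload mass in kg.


tau_arm = m_arm*g*(L/2) = 6.9*9.81*0.31/2 = 10.4918 N*m
tau_payload = tau_max - tau_arm = 14 - 10.4918 = 3.5082
m_payload = tau_payload / (g*L) = 3.5082 / (9.81*0.31) = 1.1536

1.1536 kg


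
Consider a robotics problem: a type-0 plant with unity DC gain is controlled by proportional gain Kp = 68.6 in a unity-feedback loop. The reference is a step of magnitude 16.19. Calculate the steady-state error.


e_ss = R/(1 + Kp) = 16.19/(1 + 68.6) = 16.19/69.6000 = 0.2326

0.2326


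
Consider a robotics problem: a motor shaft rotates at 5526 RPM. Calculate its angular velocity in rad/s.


omega = 5526 * 2*pi/60 = 578.6814

578.6814 rad/s


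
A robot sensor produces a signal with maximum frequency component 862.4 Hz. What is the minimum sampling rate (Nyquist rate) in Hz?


f_s,min = 2*f_max = 2*862.4 = 1724.8000

1724.8000 Hz


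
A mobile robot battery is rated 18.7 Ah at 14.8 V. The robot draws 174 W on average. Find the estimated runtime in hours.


E = 18.7*14.8 = 276.7600 Wh
t = E/P = 276.7600/174 = 1.5906

1.5906 hours


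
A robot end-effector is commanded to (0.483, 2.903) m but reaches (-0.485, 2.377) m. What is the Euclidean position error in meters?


dx = -0.485 - (0.483) = -0.9680, dy = 2.377 - (2.903) = -0.5260
err = sqrt(0.937024 + 0.276676) = 1.1017

1.1017 m


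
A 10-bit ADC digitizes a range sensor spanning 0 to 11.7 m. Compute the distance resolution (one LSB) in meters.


res = range / 2^n = 11.7/2^10 = 11.7/1024 = 0.0114

0.0114 m


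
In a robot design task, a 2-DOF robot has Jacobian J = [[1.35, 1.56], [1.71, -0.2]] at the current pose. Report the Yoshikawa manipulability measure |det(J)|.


det(J) = 1.35*-0.2 - (1.56)*(1.71) = -2.9376
|det(J)| = 2.9376

2.9376


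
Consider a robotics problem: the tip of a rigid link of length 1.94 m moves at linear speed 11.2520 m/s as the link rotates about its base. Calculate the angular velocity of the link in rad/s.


omega = v / L = 11.2520 / 1.94 = 5.8000

5.8000 rad/s


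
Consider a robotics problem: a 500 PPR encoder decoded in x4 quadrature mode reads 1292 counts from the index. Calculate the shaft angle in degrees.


angle = counts * 360 / (PPR*4) = 1292 * 360 / 2000 = 232.5600

232.5600 degrees


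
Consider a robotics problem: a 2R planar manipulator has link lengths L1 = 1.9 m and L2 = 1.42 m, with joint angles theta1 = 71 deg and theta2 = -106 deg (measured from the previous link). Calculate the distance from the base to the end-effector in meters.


x = L1*cos(th1) + L2*cos(th1+th2) = 1.781775
y = L1*sin(th1) + L2*sin(th1+th2) = 0.982007
d = sqrt(x^2 + y^2) = sqrt(3.174722 + 0.964338) = 2.0345

2.0345 m


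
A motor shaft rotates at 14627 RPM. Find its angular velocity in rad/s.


omega = 14627 * 2*pi/60 = 1531.7359

1531.7359 rad/s


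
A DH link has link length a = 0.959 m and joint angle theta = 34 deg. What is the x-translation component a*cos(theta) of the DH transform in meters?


a*cos(theta) = 0.959*cos(34 deg) = 0.7950

0.7950 m


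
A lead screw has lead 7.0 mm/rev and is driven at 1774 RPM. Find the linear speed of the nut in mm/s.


v = lead * (RPM/60) = 7.0*1774/60 = 206.9667

206.9667 mm/s


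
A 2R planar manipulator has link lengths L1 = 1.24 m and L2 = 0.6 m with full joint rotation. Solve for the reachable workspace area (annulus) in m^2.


r_max = L1 + L2 = 1.8400, r_min = |L1 - L2| = 0.6400
A = pi*(r_max^2 - r_min^2) = pi*(3.3856 - 0.4096) = 9.3494

9.3494 m^2


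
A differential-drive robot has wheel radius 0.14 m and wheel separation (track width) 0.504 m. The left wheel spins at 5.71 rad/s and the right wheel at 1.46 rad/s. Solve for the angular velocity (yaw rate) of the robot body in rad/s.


omega = r*(wR - wL)/L = 0.14*(1.46 - (5.71))/0.504 = -1.1806

-1.1806 rad/s


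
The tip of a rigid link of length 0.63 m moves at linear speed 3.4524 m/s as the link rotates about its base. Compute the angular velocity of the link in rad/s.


omega = v / L = 3.4524 / 0.63 = 5.4800

5.4800 rad/s


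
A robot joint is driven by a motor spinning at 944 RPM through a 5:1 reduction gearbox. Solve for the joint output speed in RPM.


omega_joint = omega_motor / N = 944 / 5 = 188.8000

188.8000 RPM


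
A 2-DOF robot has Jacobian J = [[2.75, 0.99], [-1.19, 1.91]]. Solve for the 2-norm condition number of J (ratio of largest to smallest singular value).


JJ^T eigenvalues: trace(JJ^T) = 13.6068, det(JJ^T) = det(J)^2 = 41.35261636
s_max^2 = (13.6068 + sqrt(19.73454080))/2 = 9.02457879
s_min^2 = (13.6068 - sqrt(19.73454080))/2 = 4.58222121
kappa = s_max/s_min = sqrt(9.02457879/4.58222121) = 1.4034

1.4034


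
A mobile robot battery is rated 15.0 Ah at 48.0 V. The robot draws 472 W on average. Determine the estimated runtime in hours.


E = 15.0*48.0 = 720.0000 Wh
t = E/P = 720.0000/472 = 1.5254

1.5254 hours


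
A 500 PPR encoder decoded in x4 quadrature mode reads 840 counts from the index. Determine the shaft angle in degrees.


angle = counts * 360 / (PPR*4) = 840 * 360 / 2000 = 151.2000

151.2000 degrees


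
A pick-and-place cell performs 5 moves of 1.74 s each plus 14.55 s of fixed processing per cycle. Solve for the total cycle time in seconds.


T = 5*1.74 + 14.55 = 23.2500

23.2500 s


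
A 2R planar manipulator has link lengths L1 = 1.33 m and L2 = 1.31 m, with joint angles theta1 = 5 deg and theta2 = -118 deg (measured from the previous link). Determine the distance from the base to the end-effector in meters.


x = L1*cos(th1) + L2*cos(th1+th2) = 0.813081
y = L1*sin(th1) + L2*sin(th1+th2) = -1.089944
d = sqrt(x^2 + y^2) = sqrt(0.661101 + 1.187978) = 1.3598

1.3598 m


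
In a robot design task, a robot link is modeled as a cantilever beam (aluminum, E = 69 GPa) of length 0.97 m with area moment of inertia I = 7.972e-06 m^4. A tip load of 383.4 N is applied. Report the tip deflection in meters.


delta = F*L^3/(3*E*I) = 383.4*0.97^3/(3*6.900e+10*7.972e-06)
      = 349.9188282/1650204 = 2.1205e-04

2.1205e-04 m


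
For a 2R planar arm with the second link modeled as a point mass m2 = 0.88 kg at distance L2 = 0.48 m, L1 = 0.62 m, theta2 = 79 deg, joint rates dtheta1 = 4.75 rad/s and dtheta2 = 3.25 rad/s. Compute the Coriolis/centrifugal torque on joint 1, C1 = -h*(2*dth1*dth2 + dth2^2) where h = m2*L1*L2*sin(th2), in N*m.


h = m2*L1*L2*sin(th2) = 0.88*0.62*0.48*sin(79 deg) = 0.257076
C1 = -h*(2*4.75*3.25 + 3.25^2) = -0.257076*41.4375 = -10.6526

-10.6526 N*m


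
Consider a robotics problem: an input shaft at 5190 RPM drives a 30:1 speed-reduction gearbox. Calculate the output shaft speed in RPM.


omega_out = omega_in / N = 5190 / 30 = 173.0000

173.0000 RPM


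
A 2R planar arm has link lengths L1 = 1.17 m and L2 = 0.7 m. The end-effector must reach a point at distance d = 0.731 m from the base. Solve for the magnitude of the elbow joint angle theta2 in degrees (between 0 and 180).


cos(th2) = (d^2 - L1^2 - L2^2)/(2*L1*L2) = (0.731^2 - 1.17^2 - 0.7^2)/(2*1.17*0.7) = -0.80863187
th2 = acos(-0.80863187) = 143.9625 deg

143.9625 degrees


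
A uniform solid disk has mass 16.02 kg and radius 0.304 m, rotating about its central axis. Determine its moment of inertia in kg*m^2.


I = (1/2)*m*R^2 = 0.5*16.02*0.304^2 = 0.7403

0.7403 kg*m^2


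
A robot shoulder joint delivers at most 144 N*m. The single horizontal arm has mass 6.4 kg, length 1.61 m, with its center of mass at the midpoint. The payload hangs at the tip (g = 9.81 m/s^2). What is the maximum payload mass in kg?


tau_arm = m_arm*g*(L/2) = 6.4*9.81*1.61/2 = 50.5411 N*m
tau_payload = tau_max - tau_arm = 144 - 50.5411 = 93.4589
m_payload = tau_payload / (g*L) = 93.4589 / (9.81*1.61) = 5.9173

5.9173 kg


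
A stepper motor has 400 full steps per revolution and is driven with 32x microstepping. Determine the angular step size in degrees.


step = 360/(400*32) = 360/12800 = 0.0281

0.0281 degrees


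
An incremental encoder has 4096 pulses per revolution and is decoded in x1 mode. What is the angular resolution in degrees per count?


resolution = 360 / (PPR * 1) = 360 / 4096 = 0.0879

0.0879 degrees


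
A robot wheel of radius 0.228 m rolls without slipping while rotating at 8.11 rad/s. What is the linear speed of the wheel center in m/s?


v = omega * r = 8.11 * 0.228 = 1.8491

1.8491 m/s


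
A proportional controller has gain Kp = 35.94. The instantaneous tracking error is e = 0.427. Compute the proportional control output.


u_P = Kp * e = 35.94 * 0.427 = 15.3464

15.3464


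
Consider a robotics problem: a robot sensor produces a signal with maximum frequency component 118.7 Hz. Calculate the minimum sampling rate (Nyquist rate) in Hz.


f_s,min = 2*f_max = 2*118.7 = 237.4000

237.4000 Hz


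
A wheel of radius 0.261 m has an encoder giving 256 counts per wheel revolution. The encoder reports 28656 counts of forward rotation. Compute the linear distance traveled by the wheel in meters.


revs = 28656/256 = 111.937500
d = revs * 2*pi*r = 111.937500 * 2*pi*0.261 = 183.5676

183.5676 m


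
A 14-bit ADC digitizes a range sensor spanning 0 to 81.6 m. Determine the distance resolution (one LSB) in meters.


res = range / 2^n = 81.6/2^14 = 81.6/16384 = 0.0050

0.0050 m


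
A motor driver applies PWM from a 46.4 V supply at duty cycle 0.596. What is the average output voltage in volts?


V_avg = V_supply * D = 46.4*0.596 = 27.6544

27.6544 V


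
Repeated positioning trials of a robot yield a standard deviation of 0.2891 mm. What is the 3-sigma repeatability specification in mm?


repeatability = 3*sigma = 3*0.2891 = 0.8673

0.8673 mm


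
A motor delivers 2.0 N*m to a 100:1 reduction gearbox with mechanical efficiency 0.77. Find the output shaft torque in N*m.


tau_out = tau_in * N * eta = 2.0 * 100 * 0.77 = 154.0000

154.0000 N*m


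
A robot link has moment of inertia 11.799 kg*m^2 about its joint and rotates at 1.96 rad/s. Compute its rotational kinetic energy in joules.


KE = (1/2)*I*omega^2 = 0.5*11.799*1.96^2 = 22.6635

22.6635 J


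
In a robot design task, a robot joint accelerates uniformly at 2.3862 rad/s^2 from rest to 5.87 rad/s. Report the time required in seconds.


t = delta_omega / alpha = 5.87 / 2.3862 = 2.4600

2.4600 s


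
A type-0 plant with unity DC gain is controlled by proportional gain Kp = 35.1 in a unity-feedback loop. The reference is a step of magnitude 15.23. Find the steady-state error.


e_ss = R/(1 + Kp) = 15.23/(1 + 35.1) = 15.23/36.1000 = 0.4219

0.4219


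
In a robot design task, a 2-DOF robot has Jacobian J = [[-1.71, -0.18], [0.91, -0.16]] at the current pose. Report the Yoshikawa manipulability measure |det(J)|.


det(J) = -1.71*-0.16 - (-0.18)*(0.91) = 0.4374
|det(J)| = 0.4374

0.4374


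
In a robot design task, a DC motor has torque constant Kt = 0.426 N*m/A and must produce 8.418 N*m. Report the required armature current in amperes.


I = tau / Kt = 8.418/0.426 = 19.7606

19.7606 A


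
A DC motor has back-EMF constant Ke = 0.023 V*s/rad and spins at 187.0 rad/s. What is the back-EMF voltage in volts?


V_emf = Ke * omega = 0.023*187.0 = 4.3010

4.3010 V


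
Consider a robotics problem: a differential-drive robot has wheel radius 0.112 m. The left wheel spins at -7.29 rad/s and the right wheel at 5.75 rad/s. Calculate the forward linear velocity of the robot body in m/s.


v = r*(wR + wL)/2 = 0.112*(5.75 + -7.29)/2 = -0.0862

-0.0862 m/s


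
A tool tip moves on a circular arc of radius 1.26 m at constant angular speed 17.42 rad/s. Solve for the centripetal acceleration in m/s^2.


a_c = omega^2 * r = 17.42^2 * 1.26 = 382.3551

382.3551 m/s^2


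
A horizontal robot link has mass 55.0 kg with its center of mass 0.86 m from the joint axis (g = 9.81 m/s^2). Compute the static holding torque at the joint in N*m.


tau = m*g*L = 55.0 * 9.81 * 0.86 = 464.0130

464.0130 N*m


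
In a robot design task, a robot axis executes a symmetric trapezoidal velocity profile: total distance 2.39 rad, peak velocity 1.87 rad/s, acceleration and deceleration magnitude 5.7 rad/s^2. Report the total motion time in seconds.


t_acc = v/a = 1.87/5.7 = 0.328070 s
d_acc = v^2/(2a) = 0.306746 rad (each ramp)
d_cruise = 2.39 - 2*0.306746 = 1.776508 rad
t_cruise = 1.776508/1.87 = 0.950004 s
t_total = 2*0.328070 + 0.950004 = 1.6061

1.6061 s


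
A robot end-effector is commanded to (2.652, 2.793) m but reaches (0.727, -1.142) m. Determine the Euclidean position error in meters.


dx = 0.727 - (2.652) = -1.9250, dy = -1.142 - (2.793) = -3.9350
err = sqrt(3.705625 + 15.484225) = 4.3806

4.3806 m


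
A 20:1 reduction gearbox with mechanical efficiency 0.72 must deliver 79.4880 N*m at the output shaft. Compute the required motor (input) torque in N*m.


tau_in = tau_out / (N * eta) = 79.4880 / (20 * 0.72) = 5.5200

5.5200 N*m


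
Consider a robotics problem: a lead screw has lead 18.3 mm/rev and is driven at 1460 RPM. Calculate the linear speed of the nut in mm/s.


v = lead * (RPM/60) = 18.3*1460/60 = 445.3000

445.3000 mm/s


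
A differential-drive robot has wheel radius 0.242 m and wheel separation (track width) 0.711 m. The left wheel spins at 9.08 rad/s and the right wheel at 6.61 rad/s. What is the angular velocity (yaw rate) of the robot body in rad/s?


omega = r*(wR - wL)/L = 0.242*(6.61 - (9.08))/0.711 = -0.8407

-0.8407 rad/s


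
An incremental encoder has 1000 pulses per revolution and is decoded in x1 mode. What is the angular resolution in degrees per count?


resolution = 360 / (PPR * 1) = 360 / 1000 = 0.3600

0.3600 degrees


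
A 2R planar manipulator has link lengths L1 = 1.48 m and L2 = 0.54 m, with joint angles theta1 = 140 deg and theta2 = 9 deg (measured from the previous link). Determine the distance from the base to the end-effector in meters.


x = L1*cos(th1) + L2*cos(th1+th2) = -1.596616
y = L1*sin(th1) + L2*sin(th1+th2) = 1.229446
d = sqrt(x^2 + y^2) = sqrt(2.549183 + 1.511537) = 2.0151

2.0151 m


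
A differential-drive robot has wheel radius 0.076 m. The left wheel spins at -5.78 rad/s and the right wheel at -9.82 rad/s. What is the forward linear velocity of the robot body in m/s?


v = r*(wR + wL)/2 = 0.076*(-9.82 + -5.78)/2 = -0.5928

-0.5928 m/s


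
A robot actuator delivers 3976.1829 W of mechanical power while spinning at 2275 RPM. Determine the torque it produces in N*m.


omega = 2275 * 2*pi/60 = 238.237443 rad/s
tau = P / omega = 3976.1829 / 238.237443 = 16.6900

16.6900 N*m


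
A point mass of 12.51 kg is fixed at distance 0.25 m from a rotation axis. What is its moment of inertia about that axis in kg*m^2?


I = m*r^2 = 12.51*0.25^2 = 0.7819

0.7819 kg*m^2


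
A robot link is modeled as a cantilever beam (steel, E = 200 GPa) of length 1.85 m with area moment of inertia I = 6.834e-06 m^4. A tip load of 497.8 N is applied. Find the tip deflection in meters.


delta = F*L^3/(3*E*I) = 497.8*1.85^3/(3*2.000e+11*6.834e-06)
      = 3151.882925/4100400 = 7.6868e-04

7.6868e-04 m


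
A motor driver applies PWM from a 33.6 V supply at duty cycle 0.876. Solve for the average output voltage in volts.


V_avg = V_supply * D = 33.6*0.876 = 29.4336

29.4336 V


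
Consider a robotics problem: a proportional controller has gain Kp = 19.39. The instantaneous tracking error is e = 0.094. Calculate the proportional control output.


u_P = Kp * e = 19.39 * 0.094 = 1.8227

1.8227


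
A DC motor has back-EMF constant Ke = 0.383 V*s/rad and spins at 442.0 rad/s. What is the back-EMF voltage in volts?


V_emf = Ke * omega = 0.383*442.0 = 169.2860

169.2860 V


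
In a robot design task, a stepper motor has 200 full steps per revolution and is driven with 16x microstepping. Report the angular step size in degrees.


step = 360/(200*16) = 360/3200 = 0.1125

0.1125 degrees


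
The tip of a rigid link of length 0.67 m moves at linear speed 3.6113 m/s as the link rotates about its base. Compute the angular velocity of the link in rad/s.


omega = v / L = 3.6113 / 0.67 = 5.3900

5.3900 rad/s


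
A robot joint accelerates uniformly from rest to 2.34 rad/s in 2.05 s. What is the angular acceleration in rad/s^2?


alpha = delta_omega / t = 2.34 / 2.05 = 1.1415

1.1415 rad/s^2


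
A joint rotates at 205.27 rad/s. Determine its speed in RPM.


RPM = 205.27 * 60/(2*pi) = 1960.1841

1960.1841 RPM


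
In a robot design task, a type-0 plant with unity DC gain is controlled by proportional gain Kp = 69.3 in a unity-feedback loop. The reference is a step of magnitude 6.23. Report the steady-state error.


e_ss = R/(1 + Kp) = 6.23/(1 + 69.3) = 6.23/70.3000 = 0.0886

0.0886


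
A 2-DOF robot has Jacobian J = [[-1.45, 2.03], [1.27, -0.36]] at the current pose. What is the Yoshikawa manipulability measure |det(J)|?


det(J) = -1.45*-0.36 - (2.03)*(1.27) = -2.0561
|det(J)| = 2.0561

2.0561


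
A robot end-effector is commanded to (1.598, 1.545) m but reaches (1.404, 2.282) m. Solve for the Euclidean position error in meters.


dx = 1.404 - (1.598) = -0.1940, dy = 2.282 - (1.545) = 0.7370
err = sqrt(0.037636 + 0.543169) = 0.7621

0.7621 m


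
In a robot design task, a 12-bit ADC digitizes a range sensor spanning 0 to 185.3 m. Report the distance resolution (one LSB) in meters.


res = range / 2^n = 185.3/2^12 = 185.3/4096 = 0.0452

0.0452 m


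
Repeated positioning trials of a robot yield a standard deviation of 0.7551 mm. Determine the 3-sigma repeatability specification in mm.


repeatability = 3*sigma = 3*0.7551 = 2.2653

2.2653 mm


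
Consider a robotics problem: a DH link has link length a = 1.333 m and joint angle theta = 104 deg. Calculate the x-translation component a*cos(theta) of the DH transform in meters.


a*cos(theta) = 1.333*cos(104 deg) = -0.3225

-0.3225 m


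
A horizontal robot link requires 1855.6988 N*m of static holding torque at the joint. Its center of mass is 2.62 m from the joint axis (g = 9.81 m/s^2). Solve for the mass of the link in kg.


m = tau / (g*L) = 1855.6988 / (9.81 * 2.62) = 72.2000

72.2000 kg


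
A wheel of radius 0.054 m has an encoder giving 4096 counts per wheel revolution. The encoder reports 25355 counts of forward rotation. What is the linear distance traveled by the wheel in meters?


revs = 25355/4096 = 6.190186
d = revs * 2*pi*r = 6.190186 * 2*pi*0.054 = 2.1003

2.1003 m


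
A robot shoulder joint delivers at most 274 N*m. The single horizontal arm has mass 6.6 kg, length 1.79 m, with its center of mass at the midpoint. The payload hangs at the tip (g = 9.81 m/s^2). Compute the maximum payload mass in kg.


tau_arm = m_arm*g*(L/2) = 6.6*9.81*1.79/2 = 57.9477 N*m
tau_payload = tau_max - tau_arm = 274 - 57.9477 = 216.0523
m_payload = tau_payload / (g*L) = 216.0523 / (9.81*1.79) = 12.3037

12.3037 kg


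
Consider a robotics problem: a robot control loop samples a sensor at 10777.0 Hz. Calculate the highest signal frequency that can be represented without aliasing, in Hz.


f_max = f_s/2 = 10777.0/2 = 5388.5000

5388.5000 Hz


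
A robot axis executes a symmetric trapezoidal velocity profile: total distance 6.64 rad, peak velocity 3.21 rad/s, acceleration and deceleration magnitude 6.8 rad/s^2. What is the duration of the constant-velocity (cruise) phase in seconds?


t_acc = v/a = 0.472059 s, d_acc = v^2/(2a) = 0.757654 rad each
d_cruise = 6.64 - 2*0.757654 = 5.124692 rad
t_cruise = d_cruise/v = 5.124692/3.21 = 1.5965

1.5965 s


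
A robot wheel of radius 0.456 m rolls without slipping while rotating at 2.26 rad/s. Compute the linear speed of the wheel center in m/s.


v = omega * r = 2.26 * 0.456 = 1.0306

1.0306 m/s


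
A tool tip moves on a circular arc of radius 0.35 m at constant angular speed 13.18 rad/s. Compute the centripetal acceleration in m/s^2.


a_c = omega^2 * r = 13.18^2 * 0.35 = 60.7993

60.7993 m/s^2


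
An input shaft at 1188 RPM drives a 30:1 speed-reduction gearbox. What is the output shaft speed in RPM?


omega_out = omega_in / N = 1188 / 30 = 39.6000

39.6000 RPM


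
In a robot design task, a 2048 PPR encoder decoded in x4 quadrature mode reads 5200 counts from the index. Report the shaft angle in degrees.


angle = counts * 360 / (PPR*4) = 5200 * 360 / 8192 = 228.5156

228.5156 degrees


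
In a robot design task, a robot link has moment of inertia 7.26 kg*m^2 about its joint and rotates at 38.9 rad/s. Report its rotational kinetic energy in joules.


KE = (1/2)*I*omega^2 = 0.5*7.26*38.9^2 = 5492.9523

5492.9523 J


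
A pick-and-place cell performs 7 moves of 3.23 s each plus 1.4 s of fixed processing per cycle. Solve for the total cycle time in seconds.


T = 7*3.23 + 1.4 = 24.0100

24.0100 s


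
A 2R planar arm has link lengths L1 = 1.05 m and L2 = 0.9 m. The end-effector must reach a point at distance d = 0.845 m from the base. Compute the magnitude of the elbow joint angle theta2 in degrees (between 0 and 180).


cos(th2) = (d^2 - L1^2 - L2^2)/(2*L1*L2) = (0.845^2 - 1.05^2 - 0.9^2)/(2*1.05*0.9) = -0.63411376
th2 = acos(-0.63411376) = 129.3543 deg

129.3543 degrees


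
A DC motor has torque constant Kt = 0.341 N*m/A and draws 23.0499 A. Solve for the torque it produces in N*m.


tau = Kt * I = 0.341*23.0499 = 7.8600

7.8600 N*m


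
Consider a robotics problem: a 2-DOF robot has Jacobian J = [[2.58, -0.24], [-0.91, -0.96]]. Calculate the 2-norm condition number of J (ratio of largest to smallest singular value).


JJ^T eigenvalues: trace(JJ^T) = 8.4637, det(JJ^T) = det(J)^2 = 7.26410304
s_max^2 = (8.4637 + sqrt(42.57780553))/2 = 7.49443354
s_min^2 = (8.4637 - sqrt(42.57780553))/2 = 0.96926646
kappa = s_max/s_min = sqrt(7.49443354/0.96926646) = 2.7807

2.7807


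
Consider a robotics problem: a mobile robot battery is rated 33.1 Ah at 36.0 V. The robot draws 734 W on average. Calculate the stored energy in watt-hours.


E = capacity * V = 33.1*36.0 = 1191.6000

1191.6000 Wh
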